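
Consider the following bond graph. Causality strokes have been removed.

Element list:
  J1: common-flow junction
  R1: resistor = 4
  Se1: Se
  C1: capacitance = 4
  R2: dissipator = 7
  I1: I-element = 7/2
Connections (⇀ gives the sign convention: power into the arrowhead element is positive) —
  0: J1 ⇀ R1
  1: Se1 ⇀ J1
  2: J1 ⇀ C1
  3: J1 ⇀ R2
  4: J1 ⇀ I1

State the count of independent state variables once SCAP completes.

#1 |J1  (source Se1 imposes e)
#2 |J1  (C1 outputs effort q/C1)
#4 |I1  (I1 integral (f out))
#0 |J1  (1-jn J1 has f-setter on 4)
#3 |J1  (1-jn J1 has f-setter on 4)

2  (C1, I1 all integral)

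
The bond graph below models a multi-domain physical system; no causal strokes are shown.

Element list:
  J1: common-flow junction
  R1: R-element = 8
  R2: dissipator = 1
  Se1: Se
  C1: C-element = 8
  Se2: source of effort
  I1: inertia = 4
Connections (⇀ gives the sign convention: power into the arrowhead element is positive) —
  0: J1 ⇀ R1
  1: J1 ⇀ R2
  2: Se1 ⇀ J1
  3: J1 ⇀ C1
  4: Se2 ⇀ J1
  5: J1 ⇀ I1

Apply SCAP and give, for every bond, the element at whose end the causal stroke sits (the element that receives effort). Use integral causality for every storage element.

β0 stroke→J1
β1 stroke→J1
β2 stroke→J1
β3 stroke→J1
β4 stroke→J1
β5 stroke→I1

bond 2 |J1  (Se1 (Se) sets effort on bond)
bond 4 |J1  (Se2: effort source, stroke at far end)
bond 3 |J1  (C1 integral (e out))
bond 5 |I1  (I1: I, integral causality)
bond 0 |J1  (J1: bond 5 brought flow, rest push out)
bond 1 |J1  (1-jn J1 has f-setter on 5)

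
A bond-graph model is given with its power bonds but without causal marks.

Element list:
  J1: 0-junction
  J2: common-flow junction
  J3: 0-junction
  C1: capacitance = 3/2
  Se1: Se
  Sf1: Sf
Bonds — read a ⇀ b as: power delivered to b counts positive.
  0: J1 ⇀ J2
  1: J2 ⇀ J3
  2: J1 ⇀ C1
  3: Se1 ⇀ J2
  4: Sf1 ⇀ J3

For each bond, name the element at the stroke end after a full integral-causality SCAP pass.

#3 stroke at J2  (Se1: effort source, stroke at far end)
#4 stroke at Sf1  (Sf1 (Sf) sets flow on bond)
#1 stroke at J3  (closing 0-jn rule on J3)
#0 stroke at J2  (J2 flow already set via bond 1)
#2 stroke at J1  (only one effort-in slot at J1)

#0 →J2
#1 →J3
#2 →J1
#3 →J2
#4 →Sf1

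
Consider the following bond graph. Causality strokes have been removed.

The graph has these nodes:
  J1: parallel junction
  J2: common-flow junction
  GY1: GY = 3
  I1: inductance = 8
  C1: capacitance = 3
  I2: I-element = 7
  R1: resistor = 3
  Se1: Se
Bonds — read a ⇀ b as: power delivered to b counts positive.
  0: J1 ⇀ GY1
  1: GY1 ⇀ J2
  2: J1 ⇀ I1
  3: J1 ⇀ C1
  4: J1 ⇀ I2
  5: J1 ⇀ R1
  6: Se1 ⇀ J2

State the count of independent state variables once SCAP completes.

3  (C1, I1, I2 all integral)

bond 6 stroke→J2  (Se1: effort source, stroke at far end)
bond 1 stroke→GY1  (closing 1-jn rule on J2)
bond 0 stroke→GY1  (through GY1, causality inverts; strokes same side of GY1)
bond 2 stroke→I1  (I1: I, integral causality)
bond 3 stroke→J1  (C1: C, integral causality)
bond 4 stroke→I2  (J1 effort already set via bond 3)
bond 5 stroke→R1  (0-jn J1 has e-setter on 3)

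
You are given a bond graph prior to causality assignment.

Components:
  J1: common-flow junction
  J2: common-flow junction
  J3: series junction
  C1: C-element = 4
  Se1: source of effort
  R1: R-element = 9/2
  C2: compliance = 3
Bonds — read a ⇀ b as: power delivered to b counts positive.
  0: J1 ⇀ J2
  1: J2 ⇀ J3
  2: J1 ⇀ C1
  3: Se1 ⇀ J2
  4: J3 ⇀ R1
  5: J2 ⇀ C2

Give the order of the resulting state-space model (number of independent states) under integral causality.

2  (C1, C2 all integral)

#3 →J2  (Se1: effort source, stroke at far end)
#2 →J1  (C1 integral (e out))
#0 →J2  (closing 1-jn rule on J1)
#5 →J2  (C2 integral (e out))
#1 →J3  (closing 1-jn rule on J2)
#4 →R1  (J3: last free bond brings flow in)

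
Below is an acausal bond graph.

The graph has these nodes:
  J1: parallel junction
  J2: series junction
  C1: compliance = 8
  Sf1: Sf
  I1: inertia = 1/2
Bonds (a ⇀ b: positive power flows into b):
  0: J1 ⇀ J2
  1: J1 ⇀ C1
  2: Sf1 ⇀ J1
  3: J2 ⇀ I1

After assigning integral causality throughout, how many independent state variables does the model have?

b2 stroke→Sf1  (Sf1 fixes flow; stroke at Sf1)
b1 stroke→J1  (prefer integral on C1)
b0 stroke→J2  (common-e at J1 fixed by 1)
b3 stroke→I1  (J2 needs exactly one f-in)

2  (C1, I1 all integral)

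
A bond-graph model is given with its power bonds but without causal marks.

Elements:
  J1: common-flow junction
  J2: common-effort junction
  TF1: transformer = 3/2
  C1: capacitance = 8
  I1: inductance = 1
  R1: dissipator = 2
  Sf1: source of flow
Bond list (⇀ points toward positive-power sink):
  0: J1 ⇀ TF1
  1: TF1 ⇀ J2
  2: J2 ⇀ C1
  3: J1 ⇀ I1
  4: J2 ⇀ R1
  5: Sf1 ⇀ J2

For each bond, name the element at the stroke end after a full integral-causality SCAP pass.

#5 →Sf1  (Sf1 fixes flow; stroke at Sf1)
#2 →J2  (C1: C, integral causality)
#1 →TF1  (J2: bond 2 brought effort, rest push out)
#4 →R1  (J2 effort already set via bond 2)
#0 →J1  (TF TF1: opposite of bond 1)
#3 →I1  (J1: last free bond brings flow in)

#0 →J1
#1 →TF1
#2 →J2
#3 →I1
#4 →R1
#5 →Sf1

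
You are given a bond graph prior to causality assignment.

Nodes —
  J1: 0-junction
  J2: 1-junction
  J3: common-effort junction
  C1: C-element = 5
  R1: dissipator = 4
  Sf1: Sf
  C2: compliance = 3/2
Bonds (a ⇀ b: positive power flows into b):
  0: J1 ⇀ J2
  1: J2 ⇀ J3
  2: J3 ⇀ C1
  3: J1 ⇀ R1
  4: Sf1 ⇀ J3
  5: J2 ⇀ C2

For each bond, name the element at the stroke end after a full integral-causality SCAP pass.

bond 0 →J1
bond 1 →J2
bond 2 →J3
bond 3 →R1
bond 4 →Sf1
bond 5 →J2

b4 →Sf1  (Sf1 fixes flow; stroke at Sf1)
b2 →J3  (C1 outputs effort q/C1)
b1 →J2  (J3 effort already set via bond 2)
b5 →J2  (C2: C, integral causality)
b0 →J1  (only one flow-in slot at J2)
b3 →R1  (0-jn J1 has e-setter on 0)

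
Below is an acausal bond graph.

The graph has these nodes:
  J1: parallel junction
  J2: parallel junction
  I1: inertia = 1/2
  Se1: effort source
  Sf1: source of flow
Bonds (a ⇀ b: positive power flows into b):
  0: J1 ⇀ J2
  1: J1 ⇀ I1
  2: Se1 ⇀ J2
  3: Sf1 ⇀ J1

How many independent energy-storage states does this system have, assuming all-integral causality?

β2 stroke at J2  (Se1: effort source, stroke at far end)
β3 stroke at Sf1  (Sf1 (Sf) sets flow on bond)
β0 stroke at J1  (0-jn J2 has e-setter on 2)
β1 stroke at I1  (common-e at J1 fixed by 0)

1  (I1 all integral)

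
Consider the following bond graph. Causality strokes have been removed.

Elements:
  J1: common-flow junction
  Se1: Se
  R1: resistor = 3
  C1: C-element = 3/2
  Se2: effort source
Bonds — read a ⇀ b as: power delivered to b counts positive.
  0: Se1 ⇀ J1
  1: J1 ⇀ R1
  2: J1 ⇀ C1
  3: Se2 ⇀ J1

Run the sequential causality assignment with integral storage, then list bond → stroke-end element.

β0 →J1
β1 →R1
β2 →J1
β3 →J1

b0 |J1  (Se1: effort source, stroke at far end)
b3 |J1  (source Se2 imposes e)
b2 |J1  (prefer integral on C1)
b1 |R1  (only one flow-in slot at J1)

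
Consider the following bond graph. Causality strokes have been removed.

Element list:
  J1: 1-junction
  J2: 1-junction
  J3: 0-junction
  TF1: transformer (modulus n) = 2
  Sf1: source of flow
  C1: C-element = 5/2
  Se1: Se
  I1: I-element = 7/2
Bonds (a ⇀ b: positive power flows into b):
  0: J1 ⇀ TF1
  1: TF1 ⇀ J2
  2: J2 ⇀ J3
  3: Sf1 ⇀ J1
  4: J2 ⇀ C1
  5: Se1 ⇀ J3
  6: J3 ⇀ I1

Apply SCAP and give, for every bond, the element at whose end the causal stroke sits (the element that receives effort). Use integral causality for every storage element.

β0 →J1
β1 →TF1
β2 →J2
β3 →Sf1
β4 →J2
β5 →J3
β6 →I1

b3 stroke→Sf1  (Sf1: flow source, stroke at near end)
b5 stroke→J3  (Se1: effort source, stroke at far end)
b0 stroke→J1  (J1 flow already set via bond 3)
b2 stroke→J2  (J3 effort already set via bond 5)
b6 stroke→I1  (J3 effort already set via bond 5)
b1 stroke→TF1  (through TF1, causality passes straight; one stroke at TF1)
b4 stroke→J2  (J2: bond 1 brought flow, rest push out)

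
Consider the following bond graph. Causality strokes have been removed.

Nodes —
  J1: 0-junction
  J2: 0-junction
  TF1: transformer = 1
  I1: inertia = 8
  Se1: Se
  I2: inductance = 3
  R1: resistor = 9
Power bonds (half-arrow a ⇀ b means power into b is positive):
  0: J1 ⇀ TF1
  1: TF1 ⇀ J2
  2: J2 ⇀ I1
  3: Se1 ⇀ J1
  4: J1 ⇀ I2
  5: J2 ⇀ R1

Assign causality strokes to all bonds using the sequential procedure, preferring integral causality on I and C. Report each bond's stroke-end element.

b0 |TF1
b1 |J2
b2 |I1
b3 |J1
b4 |I2
b5 |R1

b3 →J1  (Se1: effort source, stroke at far end)
b0 →TF1  (0-jn J1 has e-setter on 3)
b4 →I2  (0-jn J1 has e-setter on 3)
b1 →J2  (through TF1, causality passes straight; one stroke at TF1)
b2 →I1  (common-e at J2 fixed by 1)
b5 →R1  (common-e at J2 fixed by 1)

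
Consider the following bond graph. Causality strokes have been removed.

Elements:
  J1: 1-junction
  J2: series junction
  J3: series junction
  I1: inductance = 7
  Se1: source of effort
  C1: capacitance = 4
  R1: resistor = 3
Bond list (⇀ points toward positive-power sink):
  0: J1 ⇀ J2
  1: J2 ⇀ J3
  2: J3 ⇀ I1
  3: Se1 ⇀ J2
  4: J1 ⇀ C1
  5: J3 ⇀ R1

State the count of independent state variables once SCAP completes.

2  (C1, I1 all integral)

b3 stroke at J2  (source Se1 imposes e)
b2 stroke at I1  (I1 outputs flow p/I1)
b1 stroke at J3  (common-f at J3 fixed by 2)
b5 stroke at J3  (J3: bond 2 brought flow, rest push out)
b0 stroke at J2  (common-f at J2 fixed by 1)
b4 stroke at J1  (common-f at J1 fixed by 0)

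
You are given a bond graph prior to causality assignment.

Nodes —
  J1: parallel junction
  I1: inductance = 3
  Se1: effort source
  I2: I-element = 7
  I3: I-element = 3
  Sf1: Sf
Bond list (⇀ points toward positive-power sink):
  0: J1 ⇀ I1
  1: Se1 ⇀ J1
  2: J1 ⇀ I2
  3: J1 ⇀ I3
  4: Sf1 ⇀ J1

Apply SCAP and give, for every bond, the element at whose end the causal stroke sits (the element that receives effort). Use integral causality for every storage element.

b0 stroke→I1
b1 stroke→J1
b2 stroke→I2
b3 stroke→I3
b4 stroke→Sf1

b1 →J1  (Se1 fixes effort; stroke away)
b4 →Sf1  (Sf1 (Sf) sets flow on bond)
b0 →I1  (J1 effort already set via bond 1)
b2 →I2  (J1 effort already set via bond 1)
b3 →I3  (J1: bond 1 brought effort, rest push out)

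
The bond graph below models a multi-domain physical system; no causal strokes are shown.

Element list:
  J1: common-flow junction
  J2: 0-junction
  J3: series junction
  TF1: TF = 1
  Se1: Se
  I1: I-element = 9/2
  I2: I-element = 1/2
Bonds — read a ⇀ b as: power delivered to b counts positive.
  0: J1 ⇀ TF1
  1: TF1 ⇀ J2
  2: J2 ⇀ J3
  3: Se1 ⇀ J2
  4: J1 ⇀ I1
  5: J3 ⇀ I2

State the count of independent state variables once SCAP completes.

bond 3 stroke at J2  (Se1 (Se) sets effort on bond)
bond 1 stroke at TF1  (0-jn J2 has e-setter on 3)
bond 2 stroke at J3  (J2: bond 3 brought effort, rest push out)
bond 5 stroke at I2  (only one flow-in slot at J3)
bond 0 stroke at J1  (TF1: transformer flips bond 1)
bond 4 stroke at I1  (J1: last free bond brings flow in)

2  (I1, I2 all integral)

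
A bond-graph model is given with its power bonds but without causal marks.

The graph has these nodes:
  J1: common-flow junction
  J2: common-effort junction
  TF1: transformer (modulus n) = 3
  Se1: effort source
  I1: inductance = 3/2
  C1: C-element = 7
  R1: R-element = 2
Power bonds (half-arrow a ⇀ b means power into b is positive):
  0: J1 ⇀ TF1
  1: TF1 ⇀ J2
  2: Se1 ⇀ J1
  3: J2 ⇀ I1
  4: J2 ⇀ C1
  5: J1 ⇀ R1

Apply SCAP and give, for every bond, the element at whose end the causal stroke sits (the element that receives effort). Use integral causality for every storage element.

b2 →J1  (Se1 (Se) sets effort on bond)
b3 →I1  (I1 integral (f out))
b4 →J2  (C1 integral (e out))
b1 →TF1  (common-e at J2 fixed by 4)
b0 →J1  (TF1 one-in-one-out from 1)
b5 →R1  (closing 1-jn rule on J1)

b0 →J1
b1 →TF1
b2 →J1
b3 →I1
b4 →J2
b5 →R1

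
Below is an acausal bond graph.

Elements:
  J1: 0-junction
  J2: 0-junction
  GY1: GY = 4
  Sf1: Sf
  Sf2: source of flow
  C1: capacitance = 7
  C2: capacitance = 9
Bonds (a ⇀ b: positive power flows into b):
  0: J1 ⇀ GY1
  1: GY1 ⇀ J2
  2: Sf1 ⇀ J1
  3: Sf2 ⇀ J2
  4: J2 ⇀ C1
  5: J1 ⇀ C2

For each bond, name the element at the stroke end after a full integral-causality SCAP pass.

#0 →GY1
#1 →GY1
#2 →Sf1
#3 →Sf2
#4 →J2
#5 →J1

β2 |Sf1  (Sf1: flow source, stroke at near end)
β3 |Sf2  (Sf2: flow source, stroke at near end)
β4 |J2  (C1 outputs effort q/C1)
β1 |GY1  (J2: bond 4 brought effort, rest push out)
β0 |GY1  (GY1: gyrator matches bond 1)
β5 |J1  (only one effort-in slot at J1)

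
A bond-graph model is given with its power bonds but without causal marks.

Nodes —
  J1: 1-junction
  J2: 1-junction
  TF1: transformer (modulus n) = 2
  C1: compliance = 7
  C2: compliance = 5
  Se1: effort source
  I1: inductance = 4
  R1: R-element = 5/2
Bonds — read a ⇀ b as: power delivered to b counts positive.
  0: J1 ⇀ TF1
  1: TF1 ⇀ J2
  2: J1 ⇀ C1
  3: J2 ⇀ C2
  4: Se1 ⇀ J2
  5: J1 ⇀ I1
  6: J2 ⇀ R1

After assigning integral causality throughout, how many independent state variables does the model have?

3  (C1, C2, I1 all integral)

β4 stroke→J2  (Se1 (Se) sets effort on bond)
β2 stroke→J1  (C1 integral (e out))
β3 stroke→J2  (C2: C, integral causality)
β5 stroke→I1  (I1 outputs flow p/I1)
β0 stroke→J1  (J1 flow already set via bond 5)
β1 stroke→TF1  (through TF1, causality passes straight; one stroke at TF1)
β6 stroke→J2  (1-jn J2 has f-setter on 1)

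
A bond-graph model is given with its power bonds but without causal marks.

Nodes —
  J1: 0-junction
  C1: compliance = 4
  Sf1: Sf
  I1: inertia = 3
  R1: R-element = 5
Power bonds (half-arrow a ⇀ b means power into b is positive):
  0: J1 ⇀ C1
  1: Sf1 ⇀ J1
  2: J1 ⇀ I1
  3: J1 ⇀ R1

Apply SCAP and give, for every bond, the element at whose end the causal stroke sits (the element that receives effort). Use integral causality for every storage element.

β0 stroke at J1
β1 stroke at Sf1
β2 stroke at I1
β3 stroke at R1

bond 1 stroke→Sf1  (source Sf1 imposes f)
bond 0 stroke→J1  (C1: C, integral causality)
bond 2 stroke→I1  (J1: bond 0 brought effort, rest push out)
bond 3 stroke→R1  (J1: bond 0 brought effort, rest push out)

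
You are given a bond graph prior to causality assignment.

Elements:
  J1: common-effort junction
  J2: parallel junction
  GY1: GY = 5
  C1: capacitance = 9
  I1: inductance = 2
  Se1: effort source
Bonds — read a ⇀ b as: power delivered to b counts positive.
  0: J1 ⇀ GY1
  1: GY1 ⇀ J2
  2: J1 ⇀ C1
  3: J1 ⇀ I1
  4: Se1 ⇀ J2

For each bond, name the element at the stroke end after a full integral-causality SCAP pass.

bond 4 stroke→J2  (Se1 fixes effort; stroke away)
bond 1 stroke→GY1  (common-e at J2 fixed by 4)
bond 0 stroke→GY1  (GY1: gyrator matches bond 1)
bond 2 stroke→J1  (C1 integral (e out))
bond 3 stroke→I1  (0-jn J1 has e-setter on 2)

#0 →GY1
#1 →GY1
#2 →J1
#3 →I1
#4 →J2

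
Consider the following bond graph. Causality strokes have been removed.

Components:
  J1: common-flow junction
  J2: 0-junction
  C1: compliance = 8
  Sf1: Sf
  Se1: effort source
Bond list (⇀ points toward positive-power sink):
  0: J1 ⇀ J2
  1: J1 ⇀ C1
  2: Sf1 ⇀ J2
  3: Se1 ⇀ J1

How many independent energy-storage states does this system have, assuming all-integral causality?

1  (C1 all integral)

b2 stroke at Sf1  (Sf1 fixes flow; stroke at Sf1)
b3 stroke at J1  (Se1 fixes effort; stroke away)
b0 stroke at J2  (J2: last free bond brings effort in)
b1 stroke at J1  (common-f at J1 fixed by 0)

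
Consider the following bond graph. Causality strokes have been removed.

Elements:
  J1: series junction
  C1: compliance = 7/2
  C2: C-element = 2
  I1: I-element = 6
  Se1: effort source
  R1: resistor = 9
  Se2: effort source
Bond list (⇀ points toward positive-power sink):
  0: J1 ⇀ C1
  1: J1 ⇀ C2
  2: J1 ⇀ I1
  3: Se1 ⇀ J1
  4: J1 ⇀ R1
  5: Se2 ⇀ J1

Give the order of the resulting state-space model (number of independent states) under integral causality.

#3 stroke at J1  (Se1 fixes effort; stroke away)
#5 stroke at J1  (source Se2 imposes e)
#0 stroke at J1  (C1: C, integral causality)
#1 stroke at J1  (C2: C, integral causality)
#2 stroke at I1  (I1 integral (f out))
#4 stroke at J1  (J1 flow already set via bond 2)

3  (C1, C2, I1 all integral)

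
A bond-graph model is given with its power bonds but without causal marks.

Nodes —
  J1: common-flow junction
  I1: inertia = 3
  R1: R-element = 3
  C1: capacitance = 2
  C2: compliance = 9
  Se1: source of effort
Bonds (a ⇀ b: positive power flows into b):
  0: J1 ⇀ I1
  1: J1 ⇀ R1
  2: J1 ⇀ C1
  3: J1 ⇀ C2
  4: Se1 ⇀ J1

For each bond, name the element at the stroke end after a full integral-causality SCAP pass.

b0 |I1
b1 |J1
b2 |J1
b3 |J1
b4 |J1

b4 |J1  (Se1 fixes effort; stroke away)
b0 |I1  (prefer integral on I1)
b1 |J1  (common-f at J1 fixed by 0)
b2 |J1  (J1 flow already set via bond 0)
b3 |J1  (common-f at J1 fixed by 0)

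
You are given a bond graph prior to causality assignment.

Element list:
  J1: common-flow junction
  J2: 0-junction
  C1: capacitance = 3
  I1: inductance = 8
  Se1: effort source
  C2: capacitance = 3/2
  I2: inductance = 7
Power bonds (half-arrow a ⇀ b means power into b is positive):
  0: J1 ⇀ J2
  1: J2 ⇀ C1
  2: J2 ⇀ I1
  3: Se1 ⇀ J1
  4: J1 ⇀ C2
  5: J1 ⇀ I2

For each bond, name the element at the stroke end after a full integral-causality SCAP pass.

bond 0 |J1
bond 1 |J2
bond 2 |I1
bond 3 |J1
bond 4 |J1
bond 5 |I2

bond 3 |J1  (Se1: effort source, stroke at far end)
bond 1 |J2  (C1: C, integral causality)
bond 0 |J1  (J2 effort already set via bond 1)
bond 2 |I1  (0-jn J2 has e-setter on 1)
bond 4 |J1  (prefer integral on C2)
bond 5 |I2  (only one flow-in slot at J1)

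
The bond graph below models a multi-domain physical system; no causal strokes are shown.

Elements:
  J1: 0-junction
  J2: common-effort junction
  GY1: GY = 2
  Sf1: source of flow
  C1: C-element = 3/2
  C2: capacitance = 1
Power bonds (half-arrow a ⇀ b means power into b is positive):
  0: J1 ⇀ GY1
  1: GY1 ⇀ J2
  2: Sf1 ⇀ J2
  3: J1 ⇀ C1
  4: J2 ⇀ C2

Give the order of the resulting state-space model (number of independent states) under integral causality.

#2 stroke→Sf1  (Sf1 fixes flow; stroke at Sf1)
#3 stroke→J1  (C1 outputs effort q/C1)
#0 stroke→GY1  (common-e at J1 fixed by 3)
#1 stroke→GY1  (GY1 both-in/both-out from 0)
#4 stroke→J2  (only one effort-in slot at J2)

2  (C1, C2 all integral)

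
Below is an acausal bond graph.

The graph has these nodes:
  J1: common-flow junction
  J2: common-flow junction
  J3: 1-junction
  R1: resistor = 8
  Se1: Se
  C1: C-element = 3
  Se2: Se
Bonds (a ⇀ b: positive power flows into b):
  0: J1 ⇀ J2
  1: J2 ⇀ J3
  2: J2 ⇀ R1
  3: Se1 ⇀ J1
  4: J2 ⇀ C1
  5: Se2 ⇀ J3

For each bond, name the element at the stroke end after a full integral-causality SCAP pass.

bond 3 stroke→J1  (Se1: effort source, stroke at far end)
bond 5 stroke→J3  (source Se2 imposes e)
bond 0 stroke→J2  (J1: last free bond brings flow in)
bond 1 stroke→J2  (J3 needs exactly one f-in)
bond 4 stroke→J2  (C1 outputs effort q/C1)
bond 2 stroke→R1  (J2 needs exactly one f-in)

β0 stroke at J2
β1 stroke at J2
β2 stroke at R1
β3 stroke at J1
β4 stroke at J2
β5 stroke at J3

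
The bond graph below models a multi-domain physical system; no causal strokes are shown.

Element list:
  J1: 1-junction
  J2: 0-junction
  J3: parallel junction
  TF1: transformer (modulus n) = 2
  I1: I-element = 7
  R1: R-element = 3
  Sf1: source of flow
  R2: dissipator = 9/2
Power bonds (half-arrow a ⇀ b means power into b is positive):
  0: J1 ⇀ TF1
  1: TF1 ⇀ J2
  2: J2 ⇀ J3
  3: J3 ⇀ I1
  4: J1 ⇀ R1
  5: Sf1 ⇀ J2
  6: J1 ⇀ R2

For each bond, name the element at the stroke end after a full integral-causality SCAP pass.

#5 →Sf1  (Sf1 fixes flow; stroke at Sf1)
#3 →I1  (I1: I, integral causality)
#2 →J3  (J3: last free bond brings effort in)
#1 →J2  (J2 needs exactly one e-in)
#0 →TF1  (TF1 one-in-one-out from 1)
#4 →J1  (J1: bond 0 brought flow, rest push out)
#6 →J1  (J1 flow already set via bond 0)

β0 stroke at TF1
β1 stroke at J2
β2 stroke at J3
β3 stroke at I1
β4 stroke at J1
β5 stroke at Sf1
β6 stroke at J1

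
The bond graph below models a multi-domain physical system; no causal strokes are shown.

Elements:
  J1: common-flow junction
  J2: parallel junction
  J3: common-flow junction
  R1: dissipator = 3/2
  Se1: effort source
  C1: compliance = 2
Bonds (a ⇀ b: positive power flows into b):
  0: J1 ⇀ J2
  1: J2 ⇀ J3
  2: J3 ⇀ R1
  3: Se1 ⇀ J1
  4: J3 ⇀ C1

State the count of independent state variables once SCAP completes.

bond 3 →J1  (Se1 fixes effort; stroke away)
bond 0 →J2  (only one flow-in slot at J1)
bond 1 →J3  (common-e at J2 fixed by 0)
bond 4 →J3  (prefer integral on C1)
bond 2 →R1  (closing 1-jn rule on J3)

1  (C1 all integral)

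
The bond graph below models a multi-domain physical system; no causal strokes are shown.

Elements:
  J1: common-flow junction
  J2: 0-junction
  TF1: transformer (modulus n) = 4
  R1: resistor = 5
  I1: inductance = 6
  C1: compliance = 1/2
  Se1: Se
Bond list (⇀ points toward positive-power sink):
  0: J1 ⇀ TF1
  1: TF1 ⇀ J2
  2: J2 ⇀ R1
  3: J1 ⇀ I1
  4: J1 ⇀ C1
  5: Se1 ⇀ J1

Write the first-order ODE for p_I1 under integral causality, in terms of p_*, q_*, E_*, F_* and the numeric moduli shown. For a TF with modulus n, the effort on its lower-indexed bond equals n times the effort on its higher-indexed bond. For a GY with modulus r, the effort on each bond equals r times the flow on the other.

dp_I1/dt = E_Se1 - 40*p_I1/3 - 2*q_C1

β5 stroke at J1  (Se1: effort source, stroke at far end)
β3 stroke at I1  (I1 outputs flow p/I1)
β0 stroke at J1  (J1 flow already set via bond 3)
β4 stroke at J1  (common-f at J1 fixed by 3)
β1 stroke at TF1  (TF1: transformer flips bond 0)
β2 stroke at J2  (closing 0-jn rule on J2)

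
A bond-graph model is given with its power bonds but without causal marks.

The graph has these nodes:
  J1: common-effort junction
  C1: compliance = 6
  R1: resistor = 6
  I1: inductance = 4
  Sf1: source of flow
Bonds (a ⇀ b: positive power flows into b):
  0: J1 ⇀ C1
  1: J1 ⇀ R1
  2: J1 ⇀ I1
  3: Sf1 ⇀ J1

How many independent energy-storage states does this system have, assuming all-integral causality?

β3 |Sf1  (Sf1: flow source, stroke at near end)
β0 |J1  (prefer integral on C1)
β1 |R1  (0-jn J1 has e-setter on 0)
β2 |I1  (common-e at J1 fixed by 0)

2  (C1, I1 all integral)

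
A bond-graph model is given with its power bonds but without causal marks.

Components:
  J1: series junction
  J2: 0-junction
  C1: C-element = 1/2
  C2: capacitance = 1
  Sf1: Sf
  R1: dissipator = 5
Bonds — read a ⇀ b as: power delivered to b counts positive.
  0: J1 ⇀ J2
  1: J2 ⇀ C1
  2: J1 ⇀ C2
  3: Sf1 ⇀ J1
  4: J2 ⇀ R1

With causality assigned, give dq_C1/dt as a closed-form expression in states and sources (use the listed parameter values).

dq_C1/dt = F_Sf1 - 2*q_C1/5

β3 stroke→Sf1  (Sf1 fixes flow; stroke at Sf1)
β0 stroke→J1  (J1: bond 3 brought flow, rest push out)
β2 stroke→J1  (J1 flow already set via bond 3)
β1 stroke→J2  (C1 outputs effort q/C1)
β4 stroke→R1  (0-jn J2 has e-setter on 1)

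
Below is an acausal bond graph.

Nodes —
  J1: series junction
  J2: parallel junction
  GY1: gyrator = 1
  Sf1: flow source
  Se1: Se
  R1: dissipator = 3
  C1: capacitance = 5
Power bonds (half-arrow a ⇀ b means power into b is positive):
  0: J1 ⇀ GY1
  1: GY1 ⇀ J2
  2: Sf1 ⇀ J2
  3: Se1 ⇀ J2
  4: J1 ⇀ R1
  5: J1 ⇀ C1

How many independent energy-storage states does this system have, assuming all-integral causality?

#2 stroke→Sf1  (source Sf1 imposes f)
#3 stroke→J2  (Se1: effort source, stroke at far end)
#1 stroke→GY1  (common-e at J2 fixed by 3)
#0 stroke→GY1  (GY1: gyrator matches bond 1)
#4 stroke→J1  (common-f at J1 fixed by 0)
#5 stroke→J1  (J1: bond 0 brought flow, rest push out)

1  (C1 all integral)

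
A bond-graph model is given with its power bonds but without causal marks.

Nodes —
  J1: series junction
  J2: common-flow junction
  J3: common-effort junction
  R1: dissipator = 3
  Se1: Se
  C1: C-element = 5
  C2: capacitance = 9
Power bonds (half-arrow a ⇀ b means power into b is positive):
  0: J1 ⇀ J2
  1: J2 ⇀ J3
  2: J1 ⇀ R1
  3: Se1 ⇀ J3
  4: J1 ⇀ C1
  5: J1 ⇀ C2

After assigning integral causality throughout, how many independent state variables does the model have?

bond 3 stroke at J3  (Se1 (Se) sets effort on bond)
bond 1 stroke at J2  (0-jn J3 has e-setter on 3)
bond 0 stroke at J1  (J2: last free bond brings flow in)
bond 4 stroke at J1  (prefer integral on C1)
bond 5 stroke at J1  (prefer integral on C2)
bond 2 stroke at R1  (J1: last free bond brings flow in)

2  (C1, C2 all integral)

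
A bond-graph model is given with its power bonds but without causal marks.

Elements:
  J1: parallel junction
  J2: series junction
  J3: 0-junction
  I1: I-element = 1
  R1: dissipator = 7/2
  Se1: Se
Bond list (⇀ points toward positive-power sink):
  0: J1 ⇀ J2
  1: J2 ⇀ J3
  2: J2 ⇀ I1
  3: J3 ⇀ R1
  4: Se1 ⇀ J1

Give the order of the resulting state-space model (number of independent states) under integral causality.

β4 stroke→J1  (Se1: effort source, stroke at far end)
β0 stroke→J2  (common-e at J1 fixed by 4)
β2 stroke→I1  (prefer integral on I1)
β1 stroke→J2  (J2 flow already set via bond 2)
β3 stroke→J3  (J3 needs exactly one e-in)

1  (I1 all integral)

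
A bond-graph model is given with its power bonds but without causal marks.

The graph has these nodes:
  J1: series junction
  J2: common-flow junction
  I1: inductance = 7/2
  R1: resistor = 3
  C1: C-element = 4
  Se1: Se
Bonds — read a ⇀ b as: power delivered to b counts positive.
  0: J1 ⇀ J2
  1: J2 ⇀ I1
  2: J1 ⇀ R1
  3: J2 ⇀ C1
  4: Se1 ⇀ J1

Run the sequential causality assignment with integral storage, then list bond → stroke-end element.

#4 |J1  (Se1 (Se) sets effort on bond)
#1 |I1  (I1 outputs flow p/I1)
#0 |J2  (1-jn J2 has f-setter on 1)
#3 |J2  (J2: bond 1 brought flow, rest push out)
#2 |J1  (J1: bond 0 brought flow, rest push out)

#0 stroke→J2
#1 stroke→I1
#2 stroke→J1
#3 stroke→J2
#4 stroke→J1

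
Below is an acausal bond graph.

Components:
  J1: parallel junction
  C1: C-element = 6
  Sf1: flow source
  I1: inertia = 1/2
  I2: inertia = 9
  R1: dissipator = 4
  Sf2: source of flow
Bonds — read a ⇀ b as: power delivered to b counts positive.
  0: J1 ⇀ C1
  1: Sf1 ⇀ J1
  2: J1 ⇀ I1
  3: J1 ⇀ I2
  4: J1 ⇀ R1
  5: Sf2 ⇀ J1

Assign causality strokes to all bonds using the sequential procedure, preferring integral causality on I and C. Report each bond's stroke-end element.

bond 1 →Sf1  (Sf1: flow source, stroke at near end)
bond 5 →Sf2  (source Sf2 imposes f)
bond 0 →J1  (prefer integral on C1)
bond 2 →I1  (common-e at J1 fixed by 0)
bond 3 →I2  (0-jn J1 has e-setter on 0)
bond 4 →R1  (common-e at J1 fixed by 0)

#0 stroke at J1
#1 stroke at Sf1
#2 stroke at I1
#3 stroke at I2
#4 stroke at R1
#5 stroke at Sf2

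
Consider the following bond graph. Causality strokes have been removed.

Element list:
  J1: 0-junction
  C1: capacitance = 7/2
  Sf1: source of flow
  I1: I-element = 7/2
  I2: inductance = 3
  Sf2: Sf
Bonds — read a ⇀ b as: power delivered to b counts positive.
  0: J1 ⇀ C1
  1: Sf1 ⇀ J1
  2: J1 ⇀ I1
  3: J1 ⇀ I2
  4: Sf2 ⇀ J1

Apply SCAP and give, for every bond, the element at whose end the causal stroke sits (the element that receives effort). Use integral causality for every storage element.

β0 →J1
β1 →Sf1
β2 →I1
β3 →I2
β4 →Sf2

b1 →Sf1  (Sf1: flow source, stroke at near end)
b4 →Sf2  (Sf2 fixes flow; stroke at Sf2)
b0 →J1  (C1: C, integral causality)
b2 →I1  (0-jn J1 has e-setter on 0)
b3 →I2  (J1 effort already set via bond 0)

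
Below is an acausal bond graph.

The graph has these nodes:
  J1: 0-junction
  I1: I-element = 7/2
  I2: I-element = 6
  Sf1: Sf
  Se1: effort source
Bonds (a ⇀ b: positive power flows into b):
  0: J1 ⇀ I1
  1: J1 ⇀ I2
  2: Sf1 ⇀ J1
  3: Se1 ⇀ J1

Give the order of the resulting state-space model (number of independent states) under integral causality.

2  (I1, I2 all integral)

β2 |Sf1  (Sf1 fixes flow; stroke at Sf1)
β3 |J1  (source Se1 imposes e)
β0 |I1  (common-e at J1 fixed by 3)
β1 |I2  (0-jn J1 has e-setter on 3)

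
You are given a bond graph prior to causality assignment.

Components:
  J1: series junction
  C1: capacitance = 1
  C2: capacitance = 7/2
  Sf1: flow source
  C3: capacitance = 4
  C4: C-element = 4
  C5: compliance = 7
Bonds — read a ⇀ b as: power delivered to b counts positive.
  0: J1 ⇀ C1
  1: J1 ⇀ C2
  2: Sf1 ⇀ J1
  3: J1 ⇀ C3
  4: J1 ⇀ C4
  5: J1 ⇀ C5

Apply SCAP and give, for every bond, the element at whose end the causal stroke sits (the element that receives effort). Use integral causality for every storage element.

bond 2 stroke at Sf1  (Sf1 fixes flow; stroke at Sf1)
bond 0 stroke at J1  (J1: bond 2 brought flow, rest push out)
bond 1 stroke at J1  (common-f at J1 fixed by 2)
bond 3 stroke at J1  (J1 flow already set via bond 2)
bond 4 stroke at J1  (common-f at J1 fixed by 2)
bond 5 stroke at J1  (J1 flow already set via bond 2)

bond 0 stroke at J1
bond 1 stroke at J1
bond 2 stroke at Sf1
bond 3 stroke at J1
bond 4 stroke at J1
bond 5 stroke at J1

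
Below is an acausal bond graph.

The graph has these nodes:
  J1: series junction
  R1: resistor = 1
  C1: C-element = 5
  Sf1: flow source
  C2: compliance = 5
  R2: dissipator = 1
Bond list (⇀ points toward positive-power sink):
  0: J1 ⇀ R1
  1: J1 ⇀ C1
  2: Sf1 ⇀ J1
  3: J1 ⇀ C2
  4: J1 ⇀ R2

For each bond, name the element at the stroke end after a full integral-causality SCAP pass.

β2 →Sf1  (Sf1 (Sf) sets flow on bond)
β0 →J1  (common-f at J1 fixed by 2)
β1 →J1  (1-jn J1 has f-setter on 2)
β3 →J1  (1-jn J1 has f-setter on 2)
β4 →J1  (J1 flow already set via bond 2)

#0 stroke at J1
#1 stroke at J1
#2 stroke at Sf1
#3 stroke at J1
#4 stroke at J1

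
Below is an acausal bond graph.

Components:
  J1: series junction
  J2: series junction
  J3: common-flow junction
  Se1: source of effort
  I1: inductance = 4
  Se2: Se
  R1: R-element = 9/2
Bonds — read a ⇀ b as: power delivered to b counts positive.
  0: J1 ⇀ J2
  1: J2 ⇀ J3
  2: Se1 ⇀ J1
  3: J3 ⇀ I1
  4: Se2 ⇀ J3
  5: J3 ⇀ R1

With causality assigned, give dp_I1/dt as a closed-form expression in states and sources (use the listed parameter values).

dp_I1/dt = E_Se1 + E_Se2 - 9*p_I1/8

b2 →J1  (Se1 (Se) sets effort on bond)
b4 →J3  (Se2 fixes effort; stroke away)
b0 →J2  (J1: last free bond brings flow in)
b1 →J3  (only one flow-in slot at J2)
b3 →I1  (I1 integral (f out))
b5 →J3  (1-jn J3 has f-setter on 3)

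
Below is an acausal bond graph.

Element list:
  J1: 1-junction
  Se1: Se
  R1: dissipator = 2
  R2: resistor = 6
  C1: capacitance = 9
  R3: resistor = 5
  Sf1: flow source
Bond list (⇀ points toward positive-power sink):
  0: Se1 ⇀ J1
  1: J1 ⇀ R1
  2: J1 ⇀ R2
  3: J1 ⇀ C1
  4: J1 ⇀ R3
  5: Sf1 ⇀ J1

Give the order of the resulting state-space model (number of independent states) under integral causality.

bond 0 |J1  (source Se1 imposes e)
bond 5 |Sf1  (Sf1 (Sf) sets flow on bond)
bond 1 |J1  (common-f at J1 fixed by 5)
bond 2 |J1  (common-f at J1 fixed by 5)
bond 3 |J1  (J1: bond 5 brought flow, rest push out)
bond 4 |J1  (J1: bond 5 brought flow, rest push out)

1  (C1 all integral)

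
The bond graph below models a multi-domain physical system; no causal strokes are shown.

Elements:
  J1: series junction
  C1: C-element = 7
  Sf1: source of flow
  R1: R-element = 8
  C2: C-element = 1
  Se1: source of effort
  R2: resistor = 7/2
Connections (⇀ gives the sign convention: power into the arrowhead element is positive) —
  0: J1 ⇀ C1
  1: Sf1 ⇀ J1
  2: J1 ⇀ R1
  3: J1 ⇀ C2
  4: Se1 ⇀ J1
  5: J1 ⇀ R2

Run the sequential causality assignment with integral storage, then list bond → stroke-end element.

#1 stroke at Sf1  (source Sf1 imposes f)
#4 stroke at J1  (Se1 fixes effort; stroke away)
#0 stroke at J1  (1-jn J1 has f-setter on 1)
#2 stroke at J1  (common-f at J1 fixed by 1)
#3 stroke at J1  (1-jn J1 has f-setter on 1)
#5 stroke at J1  (1-jn J1 has f-setter on 1)

#0 |J1
#1 |Sf1
#2 |J1
#3 |J1
#4 |J1
#5 |J1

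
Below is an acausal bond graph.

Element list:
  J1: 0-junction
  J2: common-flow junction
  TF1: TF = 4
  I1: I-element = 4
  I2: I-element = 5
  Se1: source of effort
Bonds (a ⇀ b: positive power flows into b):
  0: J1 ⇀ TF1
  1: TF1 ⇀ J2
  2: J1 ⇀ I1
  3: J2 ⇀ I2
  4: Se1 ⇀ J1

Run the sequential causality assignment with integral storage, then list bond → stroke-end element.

β4 stroke→J1  (source Se1 imposes e)
β0 stroke→TF1  (J1 effort already set via bond 4)
β2 stroke→I1  (common-e at J1 fixed by 4)
β1 stroke→J2  (TF TF1: opposite of bond 0)
β3 stroke→I2  (J2 needs exactly one f-in)

#0 stroke at TF1
#1 stroke at J2
#2 stroke at I1
#3 stroke at I2
#4 stroke at J1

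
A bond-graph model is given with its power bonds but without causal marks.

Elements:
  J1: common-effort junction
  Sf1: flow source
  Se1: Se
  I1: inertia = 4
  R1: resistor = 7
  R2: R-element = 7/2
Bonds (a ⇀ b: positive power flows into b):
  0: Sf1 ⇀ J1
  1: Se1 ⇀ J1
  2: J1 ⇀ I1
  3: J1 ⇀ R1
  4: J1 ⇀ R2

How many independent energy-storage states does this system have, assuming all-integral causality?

β0 stroke→Sf1  (Sf1 (Sf) sets flow on bond)
β1 stroke→J1  (source Se1 imposes e)
β2 stroke→I1  (J1: bond 1 brought effort, rest push out)
β3 stroke→R1  (J1 effort already set via bond 1)
β4 stroke→R2  (J1: bond 1 brought effort, rest push out)

1  (I1 all integral)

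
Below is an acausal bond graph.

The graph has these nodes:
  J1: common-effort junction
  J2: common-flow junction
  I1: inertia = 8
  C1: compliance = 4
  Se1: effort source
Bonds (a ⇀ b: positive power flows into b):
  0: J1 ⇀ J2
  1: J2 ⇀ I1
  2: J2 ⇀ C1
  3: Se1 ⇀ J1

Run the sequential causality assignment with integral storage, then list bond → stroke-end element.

β3 →J1  (Se1 fixes effort; stroke away)
β0 →J2  (0-jn J1 has e-setter on 3)
β1 →I1  (I1: I, integral causality)
β2 →J2  (J2 flow already set via bond 1)

#0 stroke at J2
#1 stroke at I1
#2 stroke at J2
#3 stroke at J1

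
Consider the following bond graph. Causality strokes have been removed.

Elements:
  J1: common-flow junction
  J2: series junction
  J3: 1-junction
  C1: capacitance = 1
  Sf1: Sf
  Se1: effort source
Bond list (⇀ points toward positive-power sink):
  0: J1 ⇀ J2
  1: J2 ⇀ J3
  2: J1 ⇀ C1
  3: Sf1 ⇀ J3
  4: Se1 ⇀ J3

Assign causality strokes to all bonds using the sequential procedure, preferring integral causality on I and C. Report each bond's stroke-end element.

#3 stroke→Sf1  (source Sf1 imposes f)
#4 stroke→J3  (source Se1 imposes e)
#1 stroke→J3  (1-jn J3 has f-setter on 3)
#0 stroke→J2  (J2 flow already set via bond 1)
#2 stroke→J1  (J1: bond 0 brought flow, rest push out)

#0 stroke→J2
#1 stroke→J3
#2 stroke→J1
#3 stroke→Sf1
#4 stroke→J3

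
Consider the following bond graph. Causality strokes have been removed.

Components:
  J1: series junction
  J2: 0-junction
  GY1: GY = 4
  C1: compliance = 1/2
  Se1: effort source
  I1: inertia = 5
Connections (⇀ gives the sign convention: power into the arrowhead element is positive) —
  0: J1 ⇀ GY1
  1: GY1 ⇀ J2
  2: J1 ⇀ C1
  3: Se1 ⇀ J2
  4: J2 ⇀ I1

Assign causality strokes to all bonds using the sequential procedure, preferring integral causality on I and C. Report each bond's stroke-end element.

b3 stroke at J2  (source Se1 imposes e)
b1 stroke at GY1  (J2 effort already set via bond 3)
b4 stroke at I1  (common-e at J2 fixed by 3)
b0 stroke at GY1  (GY1 both-in/both-out from 1)
b2 stroke at J1  (common-f at J1 fixed by 0)

b0 |GY1
b1 |GY1
b2 |J1
b3 |J2
b4 |I1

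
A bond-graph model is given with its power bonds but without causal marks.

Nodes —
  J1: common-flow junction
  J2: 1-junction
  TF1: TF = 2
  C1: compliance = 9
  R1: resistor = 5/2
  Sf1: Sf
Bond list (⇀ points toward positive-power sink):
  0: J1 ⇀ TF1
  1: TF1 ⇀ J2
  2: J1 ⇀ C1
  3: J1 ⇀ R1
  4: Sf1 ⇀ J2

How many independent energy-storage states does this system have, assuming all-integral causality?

1  (C1 all integral)

#4 |Sf1  (Sf1 fixes flow; stroke at Sf1)
#1 |J2  (J2 flow already set via bond 4)
#0 |TF1  (TF1: transformer flips bond 1)
#2 |J1  (1-jn J1 has f-setter on 0)
#3 |J1  (common-f at J1 fixed by 0)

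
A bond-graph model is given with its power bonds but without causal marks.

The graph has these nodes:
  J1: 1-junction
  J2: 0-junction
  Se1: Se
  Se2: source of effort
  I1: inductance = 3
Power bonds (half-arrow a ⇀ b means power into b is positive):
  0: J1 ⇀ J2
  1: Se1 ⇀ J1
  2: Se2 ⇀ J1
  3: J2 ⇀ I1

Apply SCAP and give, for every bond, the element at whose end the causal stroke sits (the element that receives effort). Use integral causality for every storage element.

b1 →J1  (Se1 fixes effort; stroke away)
b2 →J1  (Se2 fixes effort; stroke away)
b0 →J2  (only one flow-in slot at J1)
b3 →I1  (J2: bond 0 brought effort, rest push out)

b0 →J2
b1 →J1
b2 →J1
b3 →I1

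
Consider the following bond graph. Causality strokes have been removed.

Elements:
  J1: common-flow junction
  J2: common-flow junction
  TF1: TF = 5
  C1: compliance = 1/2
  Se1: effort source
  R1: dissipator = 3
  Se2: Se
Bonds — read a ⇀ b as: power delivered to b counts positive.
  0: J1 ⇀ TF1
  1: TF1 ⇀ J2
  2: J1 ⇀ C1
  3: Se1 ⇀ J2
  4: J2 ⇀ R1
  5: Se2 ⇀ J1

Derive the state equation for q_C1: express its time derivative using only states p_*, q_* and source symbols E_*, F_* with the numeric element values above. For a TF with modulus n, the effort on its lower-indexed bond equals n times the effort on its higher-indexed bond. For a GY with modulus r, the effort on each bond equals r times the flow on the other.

β3 |J2  (Se1 (Se) sets effort on bond)
β5 |J1  (source Se2 imposes e)
β2 |J1  (C1: C, integral causality)
β0 |TF1  (only one flow-in slot at J1)
β1 |J2  (TF TF1: opposite of bond 0)
β4 |R1  (closing 1-jn rule on J2)

dq_C1/dt = E_Se1/15 + E_Se2/75 - 2*q_C1/75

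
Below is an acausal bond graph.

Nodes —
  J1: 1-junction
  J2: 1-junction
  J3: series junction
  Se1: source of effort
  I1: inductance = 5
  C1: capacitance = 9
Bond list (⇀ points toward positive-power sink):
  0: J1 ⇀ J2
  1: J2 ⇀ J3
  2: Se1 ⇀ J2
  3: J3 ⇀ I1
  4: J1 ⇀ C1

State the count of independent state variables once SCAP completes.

2  (C1, I1 all integral)

b2 stroke at J2  (Se1 fixes effort; stroke away)
b3 stroke at I1  (I1 outputs flow p/I1)
b1 stroke at J3  (1-jn J3 has f-setter on 3)
b0 stroke at J2  (J2 flow already set via bond 1)
b4 stroke at J1  (J1: bond 0 brought flow, rest push out)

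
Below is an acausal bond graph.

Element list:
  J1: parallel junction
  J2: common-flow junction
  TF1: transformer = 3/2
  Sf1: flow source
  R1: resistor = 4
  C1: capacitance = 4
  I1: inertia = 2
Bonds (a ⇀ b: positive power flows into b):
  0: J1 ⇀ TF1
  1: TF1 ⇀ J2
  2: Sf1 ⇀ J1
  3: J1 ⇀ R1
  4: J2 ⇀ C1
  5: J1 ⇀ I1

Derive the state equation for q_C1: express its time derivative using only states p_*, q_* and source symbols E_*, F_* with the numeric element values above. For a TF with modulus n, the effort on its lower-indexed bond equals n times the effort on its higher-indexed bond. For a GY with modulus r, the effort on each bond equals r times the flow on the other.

dq_C1/dt = 3*F_Sf1/2 - 3*p_I1/4 - 9*q_C1/64

b2 →Sf1  (Sf1 fixes flow; stroke at Sf1)
b4 →J2  (prefer integral on C1)
b1 →TF1  (only one flow-in slot at J2)
b0 →J1  (TF1: transformer flips bond 1)
b3 →R1  (common-e at J1 fixed by 0)
b5 →I1  (common-e at J1 fixed by 0)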